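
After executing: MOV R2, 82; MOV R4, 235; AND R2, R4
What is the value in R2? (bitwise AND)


Register state trace:
  MOV R2, 82  → R2 = 82 (0b01010010)
  MOV R4, 235  → R4 = 235 (0b11101011)
  AND R2, R4  → R2 = 82 AND 235 = 66 (0b01000010)
Final: R2 = 66

66


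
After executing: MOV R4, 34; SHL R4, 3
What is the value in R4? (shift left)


Register state trace:
  MOV R4, 34  → R4 = 34
  SHL R4, 3  → R4 = 34 << 3 = 34 * 2^3 = 272
Final: R4 = 272

272


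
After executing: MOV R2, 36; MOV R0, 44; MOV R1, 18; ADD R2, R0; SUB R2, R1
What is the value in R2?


Register state trace:
  MOV R2, 36  → R2 = 36
  MOV R0, 44  → R0 = 44
  MOV R1, 18  → R1 = 18
  ADD R2, R0  → R2 = 36 + 44 = 80
  SUB R2, R1  → R2 = 80 - 18 = 62
Final: R2 = 62

62


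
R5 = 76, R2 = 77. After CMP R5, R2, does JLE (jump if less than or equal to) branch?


Trace:
  R5 = 76, R2 = 77
  CMP R5, R2  → compares 76 vs 77
  JLE checks: is 76 less than or equal to 77?
  76 < 77, so condition is true
Branch taken: Yes

Yes


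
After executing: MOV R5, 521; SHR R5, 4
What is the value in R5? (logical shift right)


Register state trace:
  MOV R5, 521  → R5 = 521
  SHR R5, 4  → R5 = 521 >> 4 = 521 // 2^4 = 32
Final: R5 = 32

32


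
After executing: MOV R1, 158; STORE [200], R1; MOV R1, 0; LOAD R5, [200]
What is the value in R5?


Register and memory trace:
  MOV R1, 158  → R1 = 158
  STORE [200], R1  → mem[200] = 158
  MOV R1, 0  → R1 = 0
  LOAD R5, [200]  → R5 = mem[200] = 158
Final: R5 = 158

158


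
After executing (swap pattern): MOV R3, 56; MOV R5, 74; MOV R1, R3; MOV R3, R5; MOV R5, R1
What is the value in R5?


Register state trace (swap pattern):
  MOV R3, 56  → R3 = 56
  MOV R5, 74  → R5 = 74
  MOV R1, R3  → R1 = 56  (save R3)
  MOV R3, R5  → R3 = 74  (R3 gets R5's value)
  MOV R5, R1  → R5 = 56  (R5 gets saved value)
Final: R5 = 56

56


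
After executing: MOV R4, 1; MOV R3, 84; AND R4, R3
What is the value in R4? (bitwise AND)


Register state trace:
  MOV R4, 1  → R4 = 1 (0b00000001)
  MOV R3, 84  → R3 = 84 (0b01010100)
  AND R4, R3  → R4 = 1 AND 84 = 0 (0b00000000)
Final: R4 = 0

0


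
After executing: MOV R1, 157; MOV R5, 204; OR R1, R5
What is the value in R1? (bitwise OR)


Register state trace:
  MOV R1, 157  → R1 = 157 (0b10011101)
  MOV R5, 204  → R5 = 204 (0b11001100)
  OR R1, R5   → R1 = 157 OR 204 = 221 (0b11011101)
Final: R1 = 221

221


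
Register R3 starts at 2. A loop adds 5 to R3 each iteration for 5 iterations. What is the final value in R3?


Starting value: R3 = 2
  Iter 1: R3 = 2 + 5 = 7
  Iter 2: R3 = 7 + 5 = 12
  Iter 3: R3 = 12 + 5 = 17
  Iter 4: R3 = 17 + 5 = 22
  Iter 5: R3 = 22 + 5 = 27
Final: R3 = 27

27


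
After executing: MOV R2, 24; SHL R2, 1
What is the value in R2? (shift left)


Register state trace:
  MOV R2, 24  → R2 = 24
  SHL R2, 1  → R2 = 24 << 1 = 24 * 2^1 = 48
Final: R2 = 48

48


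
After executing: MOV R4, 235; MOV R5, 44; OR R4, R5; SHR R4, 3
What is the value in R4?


Register state trace:
  MOV R4, 235  → R4 = 235 (0b11101011)
  MOV R5, 44  → R5 = 44 (0b00101100)
  OR R4, R5  → R4 = 235 OR 44 = 239 (0b11101111)
  SHR R4, 3  → R4 = 239 >> 3 = 29
Final: R4 = 29

29


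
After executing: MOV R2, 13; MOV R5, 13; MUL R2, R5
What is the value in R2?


Register state trace:
  MOV R2, 13  → R2 = 13
  MOV R5, 13  → R5 = 13
  MUL R2, R5  → R2 = 13 * 13 = 169
Final: R2 = 169

169


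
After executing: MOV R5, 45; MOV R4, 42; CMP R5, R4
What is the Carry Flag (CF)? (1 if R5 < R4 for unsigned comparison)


Register state trace:
  MOV R5, 45  → R5 = 45
  MOV R4, 42  → R4 = 42
  CMP R5, R4  → unsigned 45 - 42: no borrow
  45 >= 42, so CF = 0
CF = 0

0


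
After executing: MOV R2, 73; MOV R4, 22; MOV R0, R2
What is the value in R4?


Register state trace:
  MOV R2, 73  → R2 = 73
  MOV R4, 22  → R4 = 22
  MOV R0, R2  → R0 = 73
Final: R4 = 22

22


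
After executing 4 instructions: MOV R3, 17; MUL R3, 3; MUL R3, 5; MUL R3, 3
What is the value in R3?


Register state trace:
  MOV R3, 17  → R3 = 17
  MUL R3, 3  → R3 = 17 * 3 = 51
  MUL R3, 5  → R3 = 51 * 5 = 255
  MUL R3, 3  → R3 = 255 * 3 = 765
Final: R3 = 765

765


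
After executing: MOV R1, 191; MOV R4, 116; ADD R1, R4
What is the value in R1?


Register state trace:
  MOV R1, 191  → R1 = 191
  MOV R4, 116  → R4 = 116
  ADD R1, R4  → R1 = 191 + 116 = 307
Final: R1 = 307

307


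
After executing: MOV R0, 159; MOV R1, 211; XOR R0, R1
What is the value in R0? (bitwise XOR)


Register state trace:
  MOV R0, 159  → R0 = 159 (0b10011111)
  MOV R1, 211  → R1 = 211 (0b11010011)
  XOR R0, R1  → R0 = 159 XOR 211 = 76 (0b01001100)
Final: R0 = 76

76


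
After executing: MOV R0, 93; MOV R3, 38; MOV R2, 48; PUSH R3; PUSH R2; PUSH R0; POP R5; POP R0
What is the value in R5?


Stack trace (top is rightmost):
  MOV R0, 93  → R0 = 93
  MOV R3, 38  → R3 = 38
  MOV R2, 48  → R2 = 48
  PUSH R3  → stack: [38]
  PUSH R2  → stack: [38, 48]
  PUSH R0  → stack: [38, 48, 93]
  POP R5  → R5 = 93, stack: [38, 48]
  POP R0  → R0 = 48, stack: [38]
Final: R5 = 93

93


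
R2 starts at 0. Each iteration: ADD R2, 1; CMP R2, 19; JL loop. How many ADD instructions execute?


Loop trace (R2 starts at 0, target 19, step 1):
  ADD #1: R2 = 0 + 1 = 1  → 1 < 19, loop
  ADD #2: R2 = 1 + 1 = 2  → 2 < 19, loop
  ADD #3: R2 = 2 + 1 = 3  → 3 < 19, loop
  ADD #4: R2 = 3 + 1 = 4  → 4 < 19, loop
  ADD #5: R2 = 4 + 1 = 5  → 5 < 19, loop
  ADD #6: R2 = 5 + 1 = 6  → 6 < 19, loop
  ADD #7: R2 = 6 + 1 = 7  → 7 < 19, loop
  ADD #8: R2 = 7 + 1 = 8  → 8 < 19, loop
  ADD #9: R2 = 8 + 1 = 9  → 9 < 19, loop
  ADD #10: R2 = 9 + 1 = 10  → 10 < 19, loop
  ADD #11: R2 = 10 + 1 = 11  → 11 < 19, loop
  ADD #12: R2 = 11 + 1 = 12  → 12 < 19, loop
  ADD #13: R2 = 12 + 1 = 13  → 13 < 19, loop
  ADD #14: R2 = 13 + 1 = 14  → 14 < 19, loop
  ADD #15: R2 = 14 + 1 = 15  → 15 < 19, loop
  ADD #16: R2 = 15 + 1 = 16  → 16 < 19, loop
  ADD #17: R2 = 16 + 1 = 17  → 17 < 19, loop
  ADD #18: R2 = 17 + 1 = 18  → 18 < 19, loop
  ADD #19: R2 = 18 + 1 = 19  → 19 >= 19, exit
Total ADD instructions: 19

19


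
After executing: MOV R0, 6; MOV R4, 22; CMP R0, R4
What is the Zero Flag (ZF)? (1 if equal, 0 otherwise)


Register state trace:
  MOV R0, 6  → R0 = 6
  MOV R4, 22  → R4 = 22
  CMP R0, R4  → computes 6 - 22 = -16
  Result is nonzero, so values are not equal
ZF = 0

0


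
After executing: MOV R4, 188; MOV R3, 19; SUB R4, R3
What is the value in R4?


Register state trace:
  MOV R4, 188  → R4 = 188
  MOV R3, 19  → R3 = 19
  SUB R4, R3  → R4 = 188 - 19 = 169
Final: R4 = 169

169


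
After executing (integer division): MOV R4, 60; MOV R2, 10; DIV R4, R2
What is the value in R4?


Register state trace:
  MOV R4, 60  → R4 = 60
  MOV R2, 10  → R2 = 10
  DIV R4, R2  → R4 = 60 // 10 = 6
Final: R4 = 6

6


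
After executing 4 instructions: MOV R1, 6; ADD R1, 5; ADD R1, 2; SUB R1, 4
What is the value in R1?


Register state trace:
  MOV R1, 6  → R1 = 6
  ADD R1, 5  → R1 = 6 + 5 = 11
  ADD R1, 2  → R1 = 11 + 2 = 13
  SUB R1, 4  → R1 = 13 - 4 = 9
Final: R1 = 9

9


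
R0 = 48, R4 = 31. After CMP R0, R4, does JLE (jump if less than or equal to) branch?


Trace:
  R0 = 48, R4 = 31
  CMP R0, R4  → compares 48 vs 31
  JLE checks: is 48 less than or equal to 31?
  48 > 31, so condition is false
Branch taken: No

No


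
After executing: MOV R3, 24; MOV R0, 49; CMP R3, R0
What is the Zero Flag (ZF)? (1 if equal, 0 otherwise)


Register state trace:
  MOV R3, 24  → R3 = 24
  MOV R0, 49  → R0 = 49
  CMP R3, R0  → computes 24 - 49 = -25
  Result is nonzero, so values are not equal
ZF = 0

0


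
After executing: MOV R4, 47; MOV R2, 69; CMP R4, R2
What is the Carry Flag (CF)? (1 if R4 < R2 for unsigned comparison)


Register state trace:
  MOV R4, 47  → R4 = 47
  MOV R2, 69  → R2 = 69
  CMP R4, R2  → unsigned 47 - 69: borrow occurs
  47 < 69, so CF = 1
CF = 1

1


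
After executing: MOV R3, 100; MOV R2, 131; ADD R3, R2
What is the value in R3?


Register state trace:
  MOV R3, 100  → R3 = 100
  MOV R2, 131  → R2 = 131
  ADD R3, R2  → R3 = 100 + 131 = 231
Final: R3 = 231

231


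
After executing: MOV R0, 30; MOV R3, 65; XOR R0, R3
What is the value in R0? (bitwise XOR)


Register state trace:
  MOV R0, 30  → R0 = 30 (0b00011110)
  MOV R3, 65  → R3 = 65 (0b01000001)
  XOR R0, R3  → R0 = 30 XOR 65 = 95 (0b01011111)
Final: R0 = 95

95


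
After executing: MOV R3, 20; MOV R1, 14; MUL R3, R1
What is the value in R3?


Register state trace:
  MOV R3, 20  → R3 = 20
  MOV R1, 14  → R1 = 14
  MUL R3, R1  → R3 = 20 * 14 = 280
Final: R3 = 280

280


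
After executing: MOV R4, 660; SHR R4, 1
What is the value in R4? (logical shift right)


Register state trace:
  MOV R4, 660  → R4 = 660
  SHR R4, 1  → R4 = 660 >> 1 = 660 // 2^1 = 330
Final: R4 = 330

330


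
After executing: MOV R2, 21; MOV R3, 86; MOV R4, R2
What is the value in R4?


Register state trace:
  MOV R2, 21  → R2 = 21
  MOV R3, 86  → R3 = 86
  MOV R4, R2  → R4 = 21
Final: R4 = 21

21


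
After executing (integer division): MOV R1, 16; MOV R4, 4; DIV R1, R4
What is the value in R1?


Register state trace:
  MOV R1, 16  → R1 = 16
  MOV R4, 4  → R4 = 4
  DIV R1, R4  → R1 = 16 // 4 = 4
Final: R1 = 4

4


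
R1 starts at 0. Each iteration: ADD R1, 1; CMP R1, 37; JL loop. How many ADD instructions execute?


Loop trace (R1 starts at 0, target 37, step 1):
  ADD #1: R1 = 0 + 1 = 1  → 1 < 37, loop
  ADD #2: R1 = 1 + 1 = 2  → 2 < 37, loop
  ADD #3: R1 = 2 + 1 = 3  → 3 < 37, loop
  ADD #4: R1 = 3 + 1 = 4  → 4 < 37, loop
  ADD #5: R1 = 4 + 1 = 5  → 5 < 37, loop
  ADD #6: R1 = 5 + 1 = 6  → 6 < 37, loop
  ADD #7: R1 = 6 + 1 = 7  → 7 < 37, loop
  ADD #8: R1 = 7 + 1 = 8  → 8 < 37, loop
  ADD #9: R1 = 8 + 1 = 9  → 9 < 37, loop
  ADD #10: R1 = 9 + 1 = 10  → 10 < 37, loop
  ADD #11: R1 = 10 + 1 = 11  → 11 < 37, loop
  ADD #12: R1 = 11 + 1 = 12  → 12 < 37, loop
  ADD #13: R1 = 12 + 1 = 13  → 13 < 37, loop
  ADD #14: R1 = 13 + 1 = 14  → 14 < 37, loop
  ADD #15: R1 = 14 + 1 = 15  → 15 < 37, loop
  ADD #16: R1 = 15 + 1 = 16  → 16 < 37, loop
  ADD #17: R1 = 16 + 1 = 17  → 17 < 37, loop
  ADD #18: R1 = 17 + 1 = 18  → 18 < 37, loop
  ADD #19: R1 = 18 + 1 = 19  → 19 < 37, loop
  ADD #20: R1 = 19 + 1 = 20  → 20 < 37, loop
  ADD #21: R1 = 20 + 1 = 21  → 21 < 37, loop
  ADD #22: R1 = 21 + 1 = 22  → 22 < 37, loop
  ADD #23: R1 = 22 + 1 = 23  → 23 < 37, loop
  ADD #24: R1 = 23 + 1 = 24  → 24 < 37, loop
  ADD #25: R1 = 24 + 1 = 25  → 25 < 37, loop
  ADD #26: R1 = 25 + 1 = 26  → 26 < 37, loop
  ADD #27: R1 = 26 + 1 = 27  → 27 < 37, loop
  ADD #28: R1 = 27 + 1 = 28  → 28 < 37, loop
  ADD #29: R1 = 28 + 1 = 29  → 29 < 37, loop
  ADD #30: R1 = 29 + 1 = 30  → 30 < 37, loop
  ADD #31: R1 = 30 + 1 = 31  → 31 < 37, loop
  ADD #32: R1 = 31 + 1 = 32  → 32 < 37, loop
  ADD #33: R1 = 32 + 1 = 33  → 33 < 37, loop
  ADD #34: R1 = 33 + 1 = 34  → 34 < 37, loop
  ADD #35: R1 = 34 + 1 = 35  → 35 < 37, loop
  ADD #36: R1 = 35 + 1 = 36  → 36 < 37, loop
  ADD #37: R1 = 36 + 1 = 37  → 37 >= 37, exit
Total ADD instructions: 37

37


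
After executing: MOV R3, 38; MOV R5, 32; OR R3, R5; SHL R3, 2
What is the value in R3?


Register state trace:
  MOV R3, 38  → R3 = 38 (0b00100110)
  MOV R5, 32  → R5 = 32 (0b00100000)
  OR R3, R5  → R3 = 38 OR 32 = 38 (0b00100110)
  SHL R3, 2  → R3 = 38 << 2 = 152
Final: R3 = 152

152


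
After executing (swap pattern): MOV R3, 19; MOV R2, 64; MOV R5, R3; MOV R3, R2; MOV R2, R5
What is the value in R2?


Register state trace (swap pattern):
  MOV R3, 19  → R3 = 19
  MOV R2, 64  → R2 = 64
  MOV R5, R3  → R5 = 19  (save R3)
  MOV R3, R2  → R3 = 64  (R3 gets R2's value)
  MOV R2, R5  → R2 = 19  (R2 gets saved value)
Final: R2 = 19

19


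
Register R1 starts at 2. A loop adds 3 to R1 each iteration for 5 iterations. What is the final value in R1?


Starting value: R1 = 2
  Iter 1: R1 = 2 + 3 = 5
  Iter 2: R1 = 5 + 3 = 8
  Iter 3: R1 = 8 + 3 = 11
  Iter 4: R1 = 11 + 3 = 14
  Iter 5: R1 = 14 + 3 = 17
Final: R1 = 17

17


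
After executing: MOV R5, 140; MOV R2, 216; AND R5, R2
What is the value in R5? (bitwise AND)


Register state trace:
  MOV R5, 140  → R5 = 140 (0b10001100)
  MOV R2, 216  → R2 = 216 (0b11011000)
  AND R5, R2  → R5 = 140 AND 216 = 136 (0b10001000)
Final: R5 = 136

136


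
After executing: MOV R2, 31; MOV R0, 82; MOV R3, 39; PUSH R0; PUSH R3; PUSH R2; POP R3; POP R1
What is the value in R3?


Stack trace (top is rightmost):
  MOV R2, 31  → R2 = 31
  MOV R0, 82  → R0 = 82
  MOV R3, 39  → R3 = 39
  PUSH R0  → stack: [82]
  PUSH R3  → stack: [82, 39]
  PUSH R2  → stack: [82, 39, 31]
  POP R3  → R3 = 31, stack: [82, 39]
  POP R1  → R1 = 39, stack: [82]
Final: R3 = 31

31


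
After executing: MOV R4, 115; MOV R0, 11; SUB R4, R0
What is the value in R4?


Register state trace:
  MOV R4, 115  → R4 = 115
  MOV R0, 11  → R0 = 11
  SUB R4, R0  → R4 = 115 - 11 = 104
Final: R4 = 104

104


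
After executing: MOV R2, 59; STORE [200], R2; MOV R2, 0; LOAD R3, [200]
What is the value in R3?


Register and memory trace:
  MOV R2, 59  → R2 = 59
  STORE [200], R2  → mem[200] = 59
  MOV R2, 0  → R2 = 0
  LOAD R3, [200]  → R3 = mem[200] = 59
Final: R3 = 59

59


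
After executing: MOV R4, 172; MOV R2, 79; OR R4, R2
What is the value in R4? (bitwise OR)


Register state trace:
  MOV R4, 172  → R4 = 172 (0b10101100)
  MOV R2, 79  → R2 = 79 (0b01001111)
  OR R4, R2   → R4 = 172 OR 79 = 239 (0b11101111)
Final: R4 = 239

239


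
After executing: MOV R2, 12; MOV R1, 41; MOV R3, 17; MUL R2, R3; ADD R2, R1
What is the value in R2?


Register state trace:
  MOV R2, 12  → R2 = 12
  MOV R1, 41  → R1 = 41
  MOV R3, 17  → R3 = 17
  MUL R2, R3  → R2 = 12 * 17 = 204
  ADD R2, R1  → R2 = 204 + 41 = 245
Final: R2 = 245

245


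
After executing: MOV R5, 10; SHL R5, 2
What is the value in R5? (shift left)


Register state trace:
  MOV R5, 10  → R5 = 10
  SHL R5, 2  → R5 = 10 << 2 = 10 * 2^2 = 40
Final: R5 = 40

40


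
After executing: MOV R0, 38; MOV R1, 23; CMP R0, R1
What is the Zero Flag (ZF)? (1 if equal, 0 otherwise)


Register state trace:
  MOV R0, 38  → R0 = 38
  MOV R1, 23  → R1 = 23
  CMP R0, R1  → computes 38 - 23 = 15
  Result is nonzero, so values are not equal
ZF = 0

0


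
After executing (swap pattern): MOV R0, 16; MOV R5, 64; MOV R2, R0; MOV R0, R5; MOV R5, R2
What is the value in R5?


Register state trace (swap pattern):
  MOV R0, 16  → R0 = 16
  MOV R5, 64  → R5 = 64
  MOV R2, R0  → R2 = 16  (save R0)
  MOV R0, R5  → R0 = 64  (R0 gets R5's value)
  MOV R5, R2  → R5 = 16  (R5 gets saved value)
Final: R5 = 16

16


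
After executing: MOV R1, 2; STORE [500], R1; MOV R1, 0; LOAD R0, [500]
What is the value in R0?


Register and memory trace:
  MOV R1, 2  → R1 = 2
  STORE [500], R1  → mem[500] = 2
  MOV R1, 0  → R1 = 0
  LOAD R0, [500]  → R0 = mem[500] = 2
Final: R0 = 2

2


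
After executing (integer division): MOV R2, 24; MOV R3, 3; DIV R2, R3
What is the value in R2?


Register state trace:
  MOV R2, 24  → R2 = 24
  MOV R3, 3  → R3 = 3
  DIV R2, R3  → R2 = 24 // 3 = 8
Final: R2 = 8

8


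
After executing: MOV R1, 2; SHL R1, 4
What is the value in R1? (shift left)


Register state trace:
  MOV R1, 2  → R1 = 2
  SHL R1, 4  → R1 = 2 << 4 = 2 * 2^4 = 32
Final: R1 = 32

32


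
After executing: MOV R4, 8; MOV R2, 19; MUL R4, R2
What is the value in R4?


Register state trace:
  MOV R4, 8  → R4 = 8
  MOV R2, 19  → R2 = 19
  MUL R4, R2  → R4 = 8 * 19 = 152
Final: R4 = 152

152


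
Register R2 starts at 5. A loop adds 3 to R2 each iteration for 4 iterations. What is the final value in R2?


Starting value: R2 = 5
  Iter 1: R2 = 5 + 3 = 8
  Iter 2: R2 = 8 + 3 = 11
  Iter 3: R2 = 11 + 3 = 14
  Iter 4: R2 = 14 + 3 = 17
Final: R2 = 17

17


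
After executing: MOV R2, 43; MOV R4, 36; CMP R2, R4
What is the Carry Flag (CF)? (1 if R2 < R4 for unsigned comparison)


Register state trace:
  MOV R2, 43  → R2 = 43
  MOV R4, 36  → R4 = 36
  CMP R2, R4  → unsigned 43 - 36: no borrow
  43 >= 36, so CF = 0
CF = 0

0


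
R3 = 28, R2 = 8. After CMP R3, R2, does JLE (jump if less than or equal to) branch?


Trace:
  R3 = 28, R2 = 8
  CMP R3, R2  → compares 28 vs 8
  JLE checks: is 28 less than or equal to 8?
  28 > 8, so condition is false
Branch taken: No

No


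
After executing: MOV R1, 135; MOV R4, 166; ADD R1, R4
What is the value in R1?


Register state trace:
  MOV R1, 135  → R1 = 135
  MOV R4, 166  → R4 = 166
  ADD R1, R4  → R1 = 135 + 166 = 301
Final: R1 = 301

301


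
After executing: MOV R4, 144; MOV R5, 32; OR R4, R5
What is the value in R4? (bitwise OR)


Register state trace:
  MOV R4, 144  → R4 = 144 (0b10010000)
  MOV R5, 32  → R5 = 32 (0b00100000)
  OR R4, R5   → R4 = 144 OR 32 = 176 (0b10110000)
Final: R4 = 176

176


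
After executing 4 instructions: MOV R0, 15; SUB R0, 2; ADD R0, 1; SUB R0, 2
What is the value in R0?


Register state trace:
  MOV R0, 15  → R0 = 15
  SUB R0, 2  → R0 = 15 - 2 = 13
  ADD R0, 1  → R0 = 13 + 1 = 14
  SUB R0, 2  → R0 = 14 - 2 = 12
Final: R0 = 12

12


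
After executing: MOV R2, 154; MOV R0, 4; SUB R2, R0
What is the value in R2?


Register state trace:
  MOV R2, 154  → R2 = 154
  MOV R0, 4  → R0 = 4
  SUB R2, R0  → R2 = 154 - 4 = 150
Final: R2 = 150

150


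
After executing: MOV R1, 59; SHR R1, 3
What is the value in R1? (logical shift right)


Register state trace:
  MOV R1, 59  → R1 = 59
  SHR R1, 3  → R1 = 59 >> 3 = 59 // 2^3 = 7
Final: R1 = 7

7


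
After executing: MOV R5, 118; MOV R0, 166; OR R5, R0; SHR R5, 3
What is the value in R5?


Register state trace:
  MOV R5, 118  → R5 = 118 (0b01110110)
  MOV R0, 166  → R0 = 166 (0b10100110)
  OR R5, R0  → R5 = 118 OR 166 = 246 (0b11110110)
  SHR R5, 3  → R5 = 246 >> 3 = 30
Final: R5 = 30

30


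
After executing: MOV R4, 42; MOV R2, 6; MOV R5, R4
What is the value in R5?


Register state trace:
  MOV R4, 42  → R4 = 42
  MOV R2, 6  → R2 = 6
  MOV R5, R4  → R5 = 42
Final: R5 = 42

42


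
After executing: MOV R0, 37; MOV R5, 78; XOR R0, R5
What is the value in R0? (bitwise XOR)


Register state trace:
  MOV R0, 37  → R0 = 37 (0b00100101)
  MOV R5, 78  → R5 = 78 (0b01001110)
  XOR R0, R5  → R0 = 37 XOR 78 = 107 (0b01101011)
Final: R0 = 107

107


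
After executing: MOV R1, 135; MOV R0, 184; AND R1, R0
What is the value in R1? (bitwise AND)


Register state trace:
  MOV R1, 135  → R1 = 135 (0b10000111)
  MOV R0, 184  → R0 = 184 (0b10111000)
  AND R1, R0  → R1 = 135 AND 184 = 128 (0b10000000)
Final: R1 = 128

128


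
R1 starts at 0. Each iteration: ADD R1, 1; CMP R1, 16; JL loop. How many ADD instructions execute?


Loop trace (R1 starts at 0, target 16, step 1):
  ADD #1: R1 = 0 + 1 = 1  → 1 < 16, loop
  ADD #2: R1 = 1 + 1 = 2  → 2 < 16, loop
  ADD #3: R1 = 2 + 1 = 3  → 3 < 16, loop
  ADD #4: R1 = 3 + 1 = 4  → 4 < 16, loop
  ADD #5: R1 = 4 + 1 = 5  → 5 < 16, loop
  ADD #6: R1 = 5 + 1 = 6  → 6 < 16, loop
  ADD #7: R1 = 6 + 1 = 7  → 7 < 16, loop
  ADD #8: R1 = 7 + 1 = 8  → 8 < 16, loop
  ADD #9: R1 = 8 + 1 = 9  → 9 < 16, loop
  ADD #10: R1 = 9 + 1 = 10  → 10 < 16, loop
  ADD #11: R1 = 10 + 1 = 11  → 11 < 16, loop
  ADD #12: R1 = 11 + 1 = 12  → 12 < 16, loop
  ADD #13: R1 = 12 + 1 = 13  → 13 < 16, loop
  ADD #14: R1 = 13 + 1 = 14  → 14 < 16, loop
  ADD #15: R1 = 14 + 1 = 15  → 15 < 16, loop
  ADD #16: R1 = 15 + 1 = 16  → 16 >= 16, exit
Total ADD instructions: 16

16


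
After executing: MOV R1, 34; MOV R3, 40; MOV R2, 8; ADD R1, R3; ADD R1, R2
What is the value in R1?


Register state trace:
  MOV R1, 34  → R1 = 34
  MOV R3, 40  → R3 = 40
  MOV R2, 8  → R2 = 8
  ADD R1, R3  → R1 = 34 + 40 = 74
  ADD R1, R2  → R1 = 74 + 8 = 82
Final: R1 = 82

82


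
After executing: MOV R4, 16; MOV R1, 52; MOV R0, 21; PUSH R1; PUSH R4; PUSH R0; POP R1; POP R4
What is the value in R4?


Stack trace (top is rightmost):
  MOV R4, 16  → R4 = 16
  MOV R1, 52  → R1 = 52
  MOV R0, 21  → R0 = 21
  PUSH R1  → stack: [52]
  PUSH R4  → stack: [52, 16]
  PUSH R0  → stack: [52, 16, 21]
  POP R1  → R1 = 21, stack: [52, 16]
  POP R4  → R4 = 16, stack: [52]
Final: R4 = 16

16


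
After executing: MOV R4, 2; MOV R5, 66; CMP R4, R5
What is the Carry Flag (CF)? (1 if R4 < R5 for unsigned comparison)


Register state trace:
  MOV R4, 2  → R4 = 2
  MOV R5, 66  → R5 = 66
  CMP R4, R5  → unsigned 2 - 66: borrow occurs
  2 < 66, so CF = 1
CF = 1

1


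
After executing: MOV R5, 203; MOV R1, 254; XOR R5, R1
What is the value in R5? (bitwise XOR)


Register state trace:
  MOV R5, 203  → R5 = 203 (0b11001011)
  MOV R1, 254  → R1 = 254 (0b11111110)
  XOR R5, R1  → R5 = 203 XOR 254 = 53 (0b00110101)
Final: R5 = 53

53


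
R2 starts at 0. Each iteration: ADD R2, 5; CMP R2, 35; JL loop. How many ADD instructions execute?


Loop trace (R2 starts at 0, target 35, step 5):
  ADD #1: R2 = 0 + 5 = 5  → 5 < 35, loop
  ADD #2: R2 = 5 + 5 = 10  → 10 < 35, loop
  ADD #3: R2 = 10 + 5 = 15  → 15 < 35, loop
  ADD #4: R2 = 15 + 5 = 20  → 20 < 35, loop
  ADD #5: R2 = 20 + 5 = 25  → 25 < 35, loop
  ADD #6: R2 = 25 + 5 = 30  → 30 < 35, loop
  ADD #7: R2 = 30 + 5 = 35  → 35 >= 35, exit
Total ADD instructions: 7

7


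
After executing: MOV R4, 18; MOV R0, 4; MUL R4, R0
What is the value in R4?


Register state trace:
  MOV R4, 18  → R4 = 18
  MOV R0, 4  → R0 = 4
  MUL R4, R0  → R4 = 18 * 4 = 72
Final: R4 = 72

72


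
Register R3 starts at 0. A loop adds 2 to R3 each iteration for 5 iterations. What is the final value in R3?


Starting value: R3 = 0
  Iter 1: R3 = 0 + 2 = 2
  Iter 2: R3 = 2 + 2 = 4
  Iter 3: R3 = 4 + 2 = 6
  Iter 4: R3 = 6 + 2 = 8
  Iter 5: R3 = 8 + 2 = 10
Final: R3 = 10

10


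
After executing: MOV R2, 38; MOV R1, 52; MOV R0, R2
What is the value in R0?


Register state trace:
  MOV R2, 38  → R2 = 38
  MOV R1, 52  → R1 = 52
  MOV R0, R2  → R0 = 38
Final: R0 = 38

38


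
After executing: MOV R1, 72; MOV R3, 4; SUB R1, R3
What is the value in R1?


Register state trace:
  MOV R1, 72  → R1 = 72
  MOV R3, 4  → R3 = 4
  SUB R1, R3  → R1 = 72 - 4 = 68
Final: R1 = 68

68


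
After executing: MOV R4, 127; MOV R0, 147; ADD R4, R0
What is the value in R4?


Register state trace:
  MOV R4, 127  → R4 = 127
  MOV R0, 147  → R0 = 147
  ADD R4, R0  → R4 = 127 + 147 = 274
Final: R4 = 274

274


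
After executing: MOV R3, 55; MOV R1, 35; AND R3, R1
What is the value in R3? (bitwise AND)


Register state trace:
  MOV R3, 55  → R3 = 55 (0b00110111)
  MOV R1, 35  → R1 = 35 (0b00100011)
  AND R3, R1  → R3 = 55 AND 35 = 35 (0b00100011)
Final: R3 = 35

35


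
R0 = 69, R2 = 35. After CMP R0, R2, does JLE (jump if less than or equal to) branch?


Trace:
  R0 = 69, R2 = 35
  CMP R0, R2  → compares 69 vs 35
  JLE checks: is 69 less than or equal to 35?
  69 > 35, so condition is false
Branch taken: No

No


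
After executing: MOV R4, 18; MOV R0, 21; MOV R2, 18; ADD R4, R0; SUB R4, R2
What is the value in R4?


Register state trace:
  MOV R4, 18  → R4 = 18
  MOV R0, 21  → R0 = 21
  MOV R2, 18  → R2 = 18
  ADD R4, R0  → R4 = 18 + 21 = 39
  SUB R4, R2  → R4 = 39 - 18 = 21
Final: R4 = 21

21


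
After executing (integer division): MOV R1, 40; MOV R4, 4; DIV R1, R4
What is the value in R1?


Register state trace:
  MOV R1, 40  → R1 = 40
  MOV R4, 4  → R4 = 4
  DIV R1, R4  → R1 = 40 // 4 = 10
Final: R1 = 10

10


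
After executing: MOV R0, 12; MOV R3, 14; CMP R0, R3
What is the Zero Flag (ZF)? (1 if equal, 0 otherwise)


Register state trace:
  MOV R0, 12  → R0 = 12
  MOV R3, 14  → R3 = 14
  CMP R0, R3  → computes 12 - 14 = -2
  Result is nonzero, so values are not equal
ZF = 0

0


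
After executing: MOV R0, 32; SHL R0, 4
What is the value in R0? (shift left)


Register state trace:
  MOV R0, 32  → R0 = 32
  SHL R0, 4  → R0 = 32 << 4 = 32 * 2^4 = 512
Final: R0 = 512

512


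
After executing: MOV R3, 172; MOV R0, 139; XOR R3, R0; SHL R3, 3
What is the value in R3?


Register state trace:
  MOV R3, 172  → R3 = 172 (0b10101100)
  MOV R0, 139  → R0 = 139 (0b10001011)
  XOR R3, R0  → R3 = 172 XOR 139 = 39 (0b00100111)
  SHL R3, 3  → R3 = 39 << 3 = 312
Final: R3 = 312

312


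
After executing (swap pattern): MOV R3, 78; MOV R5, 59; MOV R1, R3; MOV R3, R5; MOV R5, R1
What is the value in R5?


Register state trace (swap pattern):
  MOV R3, 78  → R3 = 78
  MOV R5, 59  → R5 = 59
  MOV R1, R3  → R1 = 78  (save R3)
  MOV R3, R5  → R3 = 59  (R3 gets R5's value)
  MOV R5, R1  → R5 = 78  (R5 gets saved value)
Final: R5 = 78

78


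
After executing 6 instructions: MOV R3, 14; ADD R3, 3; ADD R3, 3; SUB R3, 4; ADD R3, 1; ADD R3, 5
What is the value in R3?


Register state trace:
  MOV R3, 14  → R3 = 14
  ADD R3, 3  → R3 = 14 + 3 = 17
  ADD R3, 3  → R3 = 17 + 3 = 20
  SUB R3, 4  → R3 = 20 - 4 = 16
  ADD R3, 1  → R3 = 16 + 1 = 17
  ADD R3, 5  → R3 = 17 + 5 = 22
Final: R3 = 22

22


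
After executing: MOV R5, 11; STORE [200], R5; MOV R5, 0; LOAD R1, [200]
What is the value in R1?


Register and memory trace:
  MOV R5, 11  → R5 = 11
  STORE [200], R5  → mem[200] = 11
  MOV R5, 0  → R5 = 0
  LOAD R1, [200]  → R1 = mem[200] = 11
Final: R1 = 11

11


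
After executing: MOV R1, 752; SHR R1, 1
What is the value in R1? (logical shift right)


Register state trace:
  MOV R1, 752  → R1 = 752
  SHR R1, 1  → R1 = 752 >> 1 = 752 // 2^1 = 376
Final: R1 = 376

376


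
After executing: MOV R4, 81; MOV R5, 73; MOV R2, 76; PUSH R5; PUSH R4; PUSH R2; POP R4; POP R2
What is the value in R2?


Stack trace (top is rightmost):
  MOV R4, 81  → R4 = 81
  MOV R5, 73  → R5 = 73
  MOV R2, 76  → R2 = 76
  PUSH R5  → stack: [73]
  PUSH R4  → stack: [73, 81]
  PUSH R2  → stack: [73, 81, 76]
  POP R4  → R4 = 76, stack: [73, 81]
  POP R2  → R2 = 81, stack: [73]
Final: R2 = 81

81


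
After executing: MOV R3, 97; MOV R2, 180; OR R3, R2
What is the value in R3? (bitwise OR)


Register state trace:
  MOV R3, 97  → R3 = 97 (0b01100001)
  MOV R2, 180  → R2 = 180 (0b10110100)
  OR R3, R2   → R3 = 97 OR 180 = 245 (0b11110101)
Final: R3 = 245

245


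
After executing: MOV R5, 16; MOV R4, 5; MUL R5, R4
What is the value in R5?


Register state trace:
  MOV R5, 16  → R5 = 16
  MOV R4, 5  → R4 = 5
  MUL R5, R4  → R5 = 16 * 5 = 80
Final: R5 = 80

80


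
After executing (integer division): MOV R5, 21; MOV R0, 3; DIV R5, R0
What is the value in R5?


Register state trace:
  MOV R5, 21  → R5 = 21
  MOV R0, 3  → R0 = 3
  DIV R5, R0  → R5 = 21 // 3 = 7
Final: R5 = 7

7


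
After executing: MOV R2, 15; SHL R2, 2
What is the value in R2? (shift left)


Register state trace:
  MOV R2, 15  → R2 = 15
  SHL R2, 2  → R2 = 15 << 2 = 15 * 2^2 = 60
Final: R2 = 60

60


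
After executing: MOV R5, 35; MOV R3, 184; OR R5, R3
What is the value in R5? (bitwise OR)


Register state trace:
  MOV R5, 35  → R5 = 35 (0b00100011)
  MOV R3, 184  → R3 = 184 (0b10111000)
  OR R5, R3   → R5 = 35 OR 184 = 187 (0b10111011)
Final: R5 = 187

187


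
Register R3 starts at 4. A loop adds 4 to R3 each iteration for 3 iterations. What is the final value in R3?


Starting value: R3 = 4
  Iter 1: R3 = 4 + 4 = 8
  Iter 2: R3 = 8 + 4 = 12
  Iter 3: R3 = 12 + 4 = 16
Final: R3 = 16

16


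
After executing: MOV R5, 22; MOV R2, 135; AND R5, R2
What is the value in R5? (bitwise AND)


Register state trace:
  MOV R5, 22  → R5 = 22 (0b00010110)
  MOV R2, 135  → R2 = 135 (0b10000111)
  AND R5, R2  → R5 = 22 AND 135 = 6 (0b00000110)
Final: R5 = 6

6


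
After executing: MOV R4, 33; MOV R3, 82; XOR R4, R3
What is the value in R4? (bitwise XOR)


Register state trace:
  MOV R4, 33  → R4 = 33 (0b00100001)
  MOV R3, 82  → R3 = 82 (0b01010010)
  XOR R4, R3  → R4 = 33 XOR 82 = 115 (0b01110011)
Final: R4 = 115

115


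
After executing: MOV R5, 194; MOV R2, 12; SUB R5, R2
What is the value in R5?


Register state trace:
  MOV R5, 194  → R5 = 194
  MOV R2, 12  → R2 = 12
  SUB R5, R2  → R5 = 194 - 12 = 182
Final: R5 = 182

182


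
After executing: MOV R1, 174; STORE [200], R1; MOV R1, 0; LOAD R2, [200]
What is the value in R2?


Register and memory trace:
  MOV R1, 174  → R1 = 174
  STORE [200], R1  → mem[200] = 174
  MOV R1, 0  → R1 = 0
  LOAD R2, [200]  → R2 = mem[200] = 174
Final: R2 = 174

174


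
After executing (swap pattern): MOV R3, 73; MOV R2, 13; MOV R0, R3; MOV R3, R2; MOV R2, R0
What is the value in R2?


Register state trace (swap pattern):
  MOV R3, 73  → R3 = 73
  MOV R2, 13  → R2 = 13
  MOV R0, R3  → R0 = 73  (save R3)
  MOV R3, R2  → R3 = 13  (R3 gets R2's value)
  MOV R2, R0  → R2 = 73  (R2 gets saved value)
Final: R2 = 73

73


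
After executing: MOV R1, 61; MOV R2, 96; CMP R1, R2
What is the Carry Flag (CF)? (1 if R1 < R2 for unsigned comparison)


Register state trace:
  MOV R1, 61  → R1 = 61
  MOV R2, 96  → R2 = 96
  CMP R1, R2  → unsigned 61 - 96: borrow occurs
  61 < 96, so CF = 1
CF = 1

1


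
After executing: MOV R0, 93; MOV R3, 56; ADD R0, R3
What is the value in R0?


Register state trace:
  MOV R0, 93  → R0 = 93
  MOV R3, 56  → R3 = 56
  ADD R0, R3  → R0 = 93 + 56 = 149
Final: R0 = 149

149


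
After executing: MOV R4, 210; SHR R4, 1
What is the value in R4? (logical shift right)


Register state trace:
  MOV R4, 210  → R4 = 210
  SHR R4, 1  → R4 = 210 >> 1 = 210 // 2^1 = 105
Final: R4 = 105

105


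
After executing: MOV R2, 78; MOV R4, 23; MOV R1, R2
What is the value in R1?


Register state trace:
  MOV R2, 78  → R2 = 78
  MOV R4, 23  → R4 = 23
  MOV R1, R2  → R1 = 78
Final: R1 = 78

78


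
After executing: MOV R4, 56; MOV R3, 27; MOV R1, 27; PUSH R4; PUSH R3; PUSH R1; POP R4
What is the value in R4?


Stack trace (top is rightmost):
  MOV R4, 56  → R4 = 56
  MOV R3, 27  → R3 = 27
  MOV R1, 27  → R1 = 27
  PUSH R4  → stack: [56]
  PUSH R3  → stack: [56, 27]
  PUSH R1  → stack: [56, 27, 27]
  POP R4  → R4 = 27, stack: [56, 27]
Final: R4 = 27

27


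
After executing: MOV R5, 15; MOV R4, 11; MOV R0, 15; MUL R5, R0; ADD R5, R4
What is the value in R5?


Register state trace:
  MOV R5, 15  → R5 = 15
  MOV R4, 11  → R4 = 11
  MOV R0, 15  → R0 = 15
  MUL R5, R0  → R5 = 15 * 15 = 225
  ADD R5, R4  → R5 = 225 + 11 = 236
Final: R5 = 236

236


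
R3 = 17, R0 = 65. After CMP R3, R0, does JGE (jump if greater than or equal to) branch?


Trace:
  R3 = 17, R0 = 65
  CMP R3, R0  → compares 17 vs 65
  JGE checks: is 17 greater than or equal to 65?
  17 < 65, so condition is false
Branch taken: No

No


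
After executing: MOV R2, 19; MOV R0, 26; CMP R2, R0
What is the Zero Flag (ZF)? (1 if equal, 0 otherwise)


Register state trace:
  MOV R2, 19  → R2 = 19
  MOV R0, 26  → R0 = 26
  CMP R2, R0  → computes 19 - 26 = -7
  Result is nonzero, so values are not equal
ZF = 0

0


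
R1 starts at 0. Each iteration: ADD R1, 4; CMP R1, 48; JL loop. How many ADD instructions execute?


Loop trace (R1 starts at 0, target 48, step 4):
  ADD #1: R1 = 0 + 4 = 4  → 4 < 48, loop
  ADD #2: R1 = 4 + 4 = 8  → 8 < 48, loop
  ADD #3: R1 = 8 + 4 = 12  → 12 < 48, loop
  ADD #4: R1 = 12 + 4 = 16  → 16 < 48, loop
  ADD #5: R1 = 16 + 4 = 20  → 20 < 48, loop
  ADD #6: R1 = 20 + 4 = 24  → 24 < 48, loop
  ADD #7: R1 = 24 + 4 = 28  → 28 < 48, loop
  ADD #8: R1 = 28 + 4 = 32  → 32 < 48, loop
  ADD #9: R1 = 32 + 4 = 36  → 36 < 48, loop
  ADD #10: R1 = 36 + 4 = 40  → 40 < 48, loop
  ADD #11: R1 = 40 + 4 = 44  → 44 < 48, loop
  ADD #12: R1 = 44 + 4 = 48  → 48 >= 48, exit
Total ADD instructions: 12

12


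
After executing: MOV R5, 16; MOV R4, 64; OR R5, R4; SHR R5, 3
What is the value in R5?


Register state trace:
  MOV R5, 16  → R5 = 16 (0b00010000)
  MOV R4, 64  → R4 = 64 (0b01000000)
  OR R5, R4  → R5 = 16 OR 64 = 80 (0b01010000)
  SHR R5, 3  → R5 = 80 >> 3 = 10
Final: R5 = 10

10


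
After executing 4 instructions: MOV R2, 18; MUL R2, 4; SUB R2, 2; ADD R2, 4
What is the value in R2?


Register state trace:
  MOV R2, 18  → R2 = 18
  MUL R2, 4  → R2 = 18 * 4 = 72
  SUB R2, 2  → R2 = 72 - 2 = 70
  ADD R2, 4  → R2 = 70 + 4 = 74
Final: R2 = 74

74


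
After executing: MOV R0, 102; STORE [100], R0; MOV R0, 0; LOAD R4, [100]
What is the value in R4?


Register and memory trace:
  MOV R0, 102  → R0 = 102
  STORE [100], R0  → mem[100] = 102
  MOV R0, 0  → R0 = 0
  LOAD R4, [100]  → R4 = mem[100] = 102
Final: R4 = 102

102


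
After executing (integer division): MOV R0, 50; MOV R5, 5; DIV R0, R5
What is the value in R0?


Register state trace:
  MOV R0, 50  → R0 = 50
  MOV R5, 5  → R5 = 5
  DIV R0, R5  → R0 = 50 // 5 = 10
Final: R0 = 10

10


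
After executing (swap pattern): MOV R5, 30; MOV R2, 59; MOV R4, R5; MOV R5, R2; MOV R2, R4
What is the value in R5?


Register state trace (swap pattern):
  MOV R5, 30  → R5 = 30
  MOV R2, 59  → R2 = 59
  MOV R4, R5  → R4 = 30  (save R5)
  MOV R5, R2  → R5 = 59  (R5 gets R2's value)
  MOV R2, R4  → R2 = 30  (R2 gets saved value)
Final: R5 = 59

59


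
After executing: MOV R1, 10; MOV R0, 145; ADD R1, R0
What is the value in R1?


Register state trace:
  MOV R1, 10  → R1 = 10
  MOV R0, 145  → R0 = 145
  ADD R1, R0  → R1 = 10 + 145 = 155
Final: R1 = 155

155


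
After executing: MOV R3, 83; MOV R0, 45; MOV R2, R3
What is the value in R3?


Register state trace:
  MOV R3, 83  → R3 = 83
  MOV R0, 45  → R0 = 45
  MOV R2, R3  → R2 = 83
Final: R3 = 83

83


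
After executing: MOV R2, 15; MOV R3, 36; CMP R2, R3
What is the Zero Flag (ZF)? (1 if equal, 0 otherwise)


Register state trace:
  MOV R2, 15  → R2 = 15
  MOV R3, 36  → R3 = 36
  CMP R2, R3  → computes 15 - 36 = -21
  Result is nonzero, so values are not equal
ZF = 0

0


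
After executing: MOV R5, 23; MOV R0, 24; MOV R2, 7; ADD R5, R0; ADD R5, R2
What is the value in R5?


Register state trace:
  MOV R5, 23  → R5 = 23
  MOV R0, 24  → R0 = 24
  MOV R2, 7  → R2 = 7
  ADD R5, R0  → R5 = 23 + 24 = 47
  ADD R5, R2  → R5 = 47 + 7 = 54
Final: R5 = 54

54


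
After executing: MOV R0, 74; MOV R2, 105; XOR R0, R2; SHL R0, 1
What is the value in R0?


Register state trace:
  MOV R0, 74  → R0 = 74 (0b01001010)
  MOV R2, 105  → R2 = 105 (0b01101001)
  XOR R0, R2  → R0 = 74 XOR 105 = 35 (0b00100011)
  SHL R0, 1  → R0 = 35 << 1 = 70
Final: R0 = 70

70


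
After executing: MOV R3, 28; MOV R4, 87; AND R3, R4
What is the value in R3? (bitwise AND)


Register state trace:
  MOV R3, 28  → R3 = 28 (0b00011100)
  MOV R4, 87  → R4 = 87 (0b01010111)
  AND R3, R4  → R3 = 28 AND 87 = 20 (0b00010100)
Final: R3 = 20

20


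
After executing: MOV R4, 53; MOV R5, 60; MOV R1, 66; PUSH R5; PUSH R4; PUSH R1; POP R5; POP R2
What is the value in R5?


Stack trace (top is rightmost):
  MOV R4, 53  → R4 = 53
  MOV R5, 60  → R5 = 60
  MOV R1, 66  → R1 = 66
  PUSH R5  → stack: [60]
  PUSH R4  → stack: [60, 53]
  PUSH R1  → stack: [60, 53, 66]
  POP R5  → R5 = 66, stack: [60, 53]
  POP R2  → R2 = 53, stack: [60]
Final: R5 = 66

66


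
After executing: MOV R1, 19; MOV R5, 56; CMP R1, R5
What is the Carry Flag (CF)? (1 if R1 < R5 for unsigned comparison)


Register state trace:
  MOV R1, 19  → R1 = 19
  MOV R5, 56  → R5 = 56
  CMP R1, R5  → unsigned 19 - 56: borrow occurs
  19 < 56, so CF = 1
CF = 1

1


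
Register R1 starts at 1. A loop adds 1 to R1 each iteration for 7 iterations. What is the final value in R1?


Starting value: R1 = 1
  Iter 1: R1 = 1 + 1 = 2
  Iter 2: R1 = 2 + 1 = 3
  Iter 3: R1 = 3 + 1 = 4
  Iter 4: R1 = 4 + 1 = 5
  Iter 5: R1 = 5 + 1 = 6
  Iter 6: R1 = 6 + 1 = 7
  Iter 7: R1 = 7 + 1 = 8
Final: R1 = 8

8


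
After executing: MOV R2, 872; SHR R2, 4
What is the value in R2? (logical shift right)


Register state trace:
  MOV R2, 872  → R2 = 872
  SHR R2, 4  → R2 = 872 >> 4 = 872 // 2^4 = 54
Final: R2 = 54

54


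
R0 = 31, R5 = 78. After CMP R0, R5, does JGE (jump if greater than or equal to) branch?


Trace:
  R0 = 31, R5 = 78
  CMP R0, R5  → compares 31 vs 78
  JGE checks: is 31 greater than or equal to 78?
  31 < 78, so condition is false
Branch taken: No

No


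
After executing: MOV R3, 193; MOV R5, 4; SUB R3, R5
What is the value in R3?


Register state trace:
  MOV R3, 193  → R3 = 193
  MOV R5, 4  → R5 = 4
  SUB R3, R5  → R3 = 193 - 4 = 189
Final: R3 = 189

189


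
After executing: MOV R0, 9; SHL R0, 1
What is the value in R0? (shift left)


Register state trace:
  MOV R0, 9  → R0 = 9
  SHL R0, 1  → R0 = 9 << 1 = 9 * 2^1 = 18
Final: R0 = 18

18


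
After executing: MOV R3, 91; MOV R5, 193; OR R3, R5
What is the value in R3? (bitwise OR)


Register state trace:
  MOV R3, 91  → R3 = 91 (0b01011011)
  MOV R5, 193  → R5 = 193 (0b11000001)
  OR R3, R5   → R3 = 91 OR 193 = 219 (0b11011011)
Final: R3 = 219

219


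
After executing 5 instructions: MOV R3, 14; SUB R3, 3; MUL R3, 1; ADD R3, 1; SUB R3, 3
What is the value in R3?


Register state trace:
  MOV R3, 14  → R3 = 14
  SUB R3, 3  → R3 = 14 - 3 = 11
  MUL R3, 1  → R3 = 11 * 1 = 11
  ADD R3, 1  → R3 = 11 + 1 = 12
  SUB R3, 3  → R3 = 12 - 3 = 9
Final: R3 = 9

9


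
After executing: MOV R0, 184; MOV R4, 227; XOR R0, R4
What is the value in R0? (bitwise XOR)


Register state trace:
  MOV R0, 184  → R0 = 184 (0b10111000)
  MOV R4, 227  → R4 = 227 (0b11100011)
  XOR R0, R4  → R0 = 184 XOR 227 = 91 (0b01011011)
Final: R0 = 91

91


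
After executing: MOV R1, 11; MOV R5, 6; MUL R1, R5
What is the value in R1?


Register state trace:
  MOV R1, 11  → R1 = 11
  MOV R5, 6  → R5 = 6
  MUL R1, R5  → R1 = 11 * 6 = 66
Final: R1 = 66

66


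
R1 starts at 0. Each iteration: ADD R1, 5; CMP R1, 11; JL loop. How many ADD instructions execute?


Loop trace (R1 starts at 0, target 11, step 5):
  ADD #1: R1 = 0 + 5 = 5  → 5 < 11, loop
  ADD #2: R1 = 5 + 5 = 10  → 10 < 11, loop
  ADD #3: R1 = 10 + 5 = 15  → 15 >= 11, exit
Total ADD instructions: 3

3


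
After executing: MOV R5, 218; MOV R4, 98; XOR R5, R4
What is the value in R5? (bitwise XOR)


Register state trace:
  MOV R5, 218  → R5 = 218 (0b11011010)
  MOV R4, 98  → R4 = 98 (0b01100010)
  XOR R5, R4  → R5 = 218 XOR 98 = 184 (0b10111000)
Final: R5 = 184

184


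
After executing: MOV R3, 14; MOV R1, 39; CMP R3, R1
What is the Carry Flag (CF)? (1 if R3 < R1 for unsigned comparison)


Register state trace:
  MOV R3, 14  → R3 = 14
  MOV R1, 39  → R1 = 39
  CMP R3, R1  → unsigned 14 - 39: borrow occurs
  14 < 39, so CF = 1
CF = 1

1


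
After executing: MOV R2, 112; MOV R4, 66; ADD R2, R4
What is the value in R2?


Register state trace:
  MOV R2, 112  → R2 = 112
  MOV R4, 66  → R4 = 66
  ADD R2, R4  → R2 = 112 + 66 = 178
Final: R2 = 178

178


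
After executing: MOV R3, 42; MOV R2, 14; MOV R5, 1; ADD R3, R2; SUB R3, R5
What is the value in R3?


Register state trace:
  MOV R3, 42  → R3 = 42
  MOV R2, 14  → R2 = 14
  MOV R5, 1  → R5 = 1
  ADD R3, R2  → R3 = 42 + 14 = 56
  SUB R3, R5  → R3 = 56 - 1 = 55
Final: R3 = 55

55


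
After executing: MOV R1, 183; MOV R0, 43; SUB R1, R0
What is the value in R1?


Register state trace:
  MOV R1, 183  → R1 = 183
  MOV R0, 43  → R0 = 43
  SUB R1, R0  → R1 = 183 - 43 = 140
Final: R1 = 140

140
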